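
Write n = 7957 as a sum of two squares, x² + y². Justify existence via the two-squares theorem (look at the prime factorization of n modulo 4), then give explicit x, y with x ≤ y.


Step 1: Factor n = 7957 = 73 · 109.
Step 2: Check the mod-4 condition on each prime factor: 73 ≡ 1 (mod 4), exponent 1; 109 ≡ 1 (mod 4), exponent 1.
All primes ≡ 3 (mod 4) appear to even exponent (or don't appear), so by the two-squares theorem n IS expressible as a sum of two squares.
Step 3: Build a representation. Here n = 73 · 109 is a product of primes ≡ 1 (mod 4). Each prime p ≡ 1 (mod 4) is itself a sum of two squares; find a² by testing p − a² for a perfect square:
  73: 73 − 1² = 72, 73 − 2² = 69, 73 − 3² = 64 = 8² ⇒ 73 = 3² + 8².
  109: 109 − 1² = 108, 109 − 2² = 105, 109 − 3² = 100 = 10² ⇒ 109 = 3² + 10².
  Combine using the Brahmagupta–Fibonacci identity (a² + b²)(c² + d²) = (ac − bd)² + (ad + bc)² = (ac + bd)² + (ad − bc)²:
  73 · 109 = 7957: from (3² + 8²)(3² + 10²), take (3·3 − 8·10, 3·10 + 8·3) = (9 − 80, 30 + 24) = (-71, 54); dropping signs (only squares matter) gives (71, 54); check 71² + 54² = 5041 + 2916 = 7957 ✓.
Step 4: Order so x ≤ y and verify: 54² + 71² = 2916 + 5041 = 7957 = n. ✓

n = 7957 = 54² + 71² (one valid representation with x ≤ y).


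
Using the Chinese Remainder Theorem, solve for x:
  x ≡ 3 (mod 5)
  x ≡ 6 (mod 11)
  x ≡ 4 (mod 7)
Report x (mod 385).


Moduli 5, 11, 7 are pairwise coprime; by CRT there is a unique solution modulo M = 5 · 11 · 7 = 385.
Solve pairwise, accumulating the modulus:
  Start with x ≡ 3 (mod 5).
  Combine with x ≡ 6 (mod 11): since gcd(5, 11) = 1, we get a unique residue mod 55.
    Write x = 3 + 5·t and substitute into x ≡ 6 (mod 11): 5·t ≡ 6 − 3 = 3 (mod 11).
    The inverse of 5 mod 11 is 9 (since 5·9 = 45 = 4·11 + 1), so t ≡ 9·3 = 27 ≡ 5 (mod 11).
    Then x = 3 + 5·5 = 28, valid modulo lcm(5, 11) = 55: x ≡ 28 (mod 55).
  Combine with x ≡ 4 (mod 7): since gcd(55, 7) = 1, we get a unique residue mod 385.
    Write x = 28 + 55·t and substitute into x ≡ 4 (mod 7): 55·t ≡ 4 − 28 = -24 (mod 7).
    Reduce coefficients mod 7: 6·t ≡ 4 (mod 7).
    The inverse of 6 mod 7 is 6 (since 6·6 = 36 = 5·7 + 1), so t ≡ 6·4 = 24 ≡ 3 (mod 7).
    Then x = 28 + 55·3 = 193, valid modulo lcm(55, 7) = 385: x ≡ 193 (mod 385).
Verify: 193 mod 5 = 3 ✓, 193 mod 11 = 6 ✓, 193 mod 7 = 4 ✓.

x ≡ 193 (mod 385).


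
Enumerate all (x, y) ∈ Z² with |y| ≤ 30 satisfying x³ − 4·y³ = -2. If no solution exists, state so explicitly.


The equation is x³ - 4y³ = -2. For fixed y, x³ = 4·y³ − 2, so a solution requires the RHS to be a perfect cube.
Strategy: iterate y from -30 to 30, compute RHS = 4·y³ − 2, and check whether it is a (positive or negative) perfect cube.
Check small values of y:
  y = 0: RHS = -2 is not a perfect cube.
  y = 1: RHS = 2 is not a perfect cube.
  y = -1: RHS = -6 is not a perfect cube.
  y = 2: RHS = 30 is not a perfect cube.
  y = -2: RHS = -34 is not a perfect cube.
  y = 3: RHS = 106 is not a perfect cube.
  y = -3: RHS = -110 is not a perfect cube.
Continuing the search up to |y| = 30 finds no solutions either.
No (x, y) in the scanned range satisfies the equation.

No integer solutions with |y| ≤ 30.


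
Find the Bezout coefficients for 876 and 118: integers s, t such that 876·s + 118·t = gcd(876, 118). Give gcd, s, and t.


Euclidean algorithm on (876, 118) — divide until remainder is 0:
  876 = 7 · 118 + 50
  118 = 2 · 50 + 18
  50 = 2 · 18 + 14
  18 = 1 · 14 + 4
  14 = 3 · 4 + 2
  4 = 2 · 2 + 0
gcd(876, 118) = 2.
Track Bezout coefficients alongside the remainders: start with r₀ = 876 = a·1 + b·0 (s = 1, t = 0) and r₁ = 118 = a·0 + b·1 (s = 0, t = 1); each new remainder r_{k+1} = r_{k-1} − q_k·r_k inherits s_{k+1} = s_{k-1} − q_k·s_k, t_{k+1} = t_{k-1} − q_k·t_k, so r_k = a·s_k + b·t_k at every step:
  q = 7: r = 50, s = 1 − 7·0 = 1, t = 0 − 7·1 = -7  (check: 876·1 + 118·(-7) = 50)
  q = 2: r = 18, s = 0 − 2·1 = -2, t = 1 − 2·(-7) = 15  (check: 876·(-2) + 118·15 = 18)
  q = 2: r = 14, s = 1 − 2·(-2) = 5, t = -7 − 2·15 = -37  (check: 876·5 + 118·(-37) = 14)
  q = 1: r = 4, s = -2 − 1·5 = -7, t = 15 − 1·(-37) = 52  (check: 876·(-7) + 118·52 = 4)
  q = 3: r = 2, s = 5 − 3·(-7) = 26, t = -37 − 3·52 = -193  (check: 876·26 + 118·(-193) = 2)
The row with r = 2 (the gcd) gives the Bezout coefficients s = 26, t = -193.
Result: 876 · (26) + 118 · (-193) = 2.

gcd(876, 118) = 2; s = 26, t = -193 (check: 876·26 + 118·(-193) = 2).


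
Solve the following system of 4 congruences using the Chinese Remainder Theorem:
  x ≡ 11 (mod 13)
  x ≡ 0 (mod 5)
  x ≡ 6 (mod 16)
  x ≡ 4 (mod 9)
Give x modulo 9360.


Product of moduli M = 13 · 5 · 16 · 9 = 9360.
Merge one congruence at a time:
  Start: x ≡ 11 (mod 13).
  Combine with x ≡ 0 (mod 5); new modulus lcm = 65.
    Write x = 11 + 13·t and substitute into x ≡ 0 (mod 5): 13·t ≡ 0 − 11 = -11 (mod 5).
    Reduce coefficients mod 5: 3·t ≡ 4 (mod 5).
    The inverse of 3 mod 5 is 2 (since 3·2 = 6 = 1·5 + 1), so t ≡ 2·4 = 8 ≡ 3 (mod 5).
    Then x = 11 + 13·3 = 50, valid modulo lcm(13, 5) = 65: x ≡ 50 (mod 65).
  Combine with x ≡ 6 (mod 16); new modulus lcm = 1040.
    Write x = 50 + 65·t and substitute into x ≡ 6 (mod 16): 65·t ≡ 6 − 50 = -44 (mod 16).
    Reduce coefficients mod 16: 1·t ≡ 4 (mod 16).
    So t ≡ 4 (mod 16).
    Then x = 50 + 65·4 = 310, valid modulo lcm(65, 16) = 1040: x ≡ 310 (mod 1040).
  Combine with x ≡ 4 (mod 9); new modulus lcm = 9360.
    Write x = 310 + 1040·t and substitute into x ≡ 4 (mod 9): 1040·t ≡ 4 − 310 = -306 (mod 9).
    Reduce coefficients mod 9: 5·t ≡ 0 (mod 9).
    The inverse of 5 mod 9 is 2 (since 5·2 = 10 = 1·9 + 1), so t ≡ 2·0 = 0 ≡ 0 (mod 9).
    Then x = 310 + 1040·0 = 310, valid modulo lcm(1040, 9) = 9360: x ≡ 310 (mod 9360).
Verify against each original: 310 mod 13 = 11, 310 mod 5 = 0, 310 mod 16 = 6, 310 mod 9 = 4.

x ≡ 310 (mod 9360).


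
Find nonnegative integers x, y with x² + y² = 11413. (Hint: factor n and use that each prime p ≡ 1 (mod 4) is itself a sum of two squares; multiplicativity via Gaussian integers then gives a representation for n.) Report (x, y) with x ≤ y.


Step 1: Factor n = 11413 = 101 · 113.
Step 2: Check the mod-4 condition on each prime factor: 101 ≡ 1 (mod 4), exponent 1; 113 ≡ 1 (mod 4), exponent 1.
All primes ≡ 3 (mod 4) appear to even exponent (or don't appear), so by the two-squares theorem n IS expressible as a sum of two squares.
Step 3: Build a representation. Here n = 101 · 113 is a product of primes ≡ 1 (mod 4). Each prime p ≡ 1 (mod 4) is itself a sum of two squares; find a² by testing p − a² for a perfect square:
  101: 101 − 1² = 100 = 10² ⇒ 101 = 1² + 10².
  113: 113 − 1² = 112, 113 − 2² = 109, 113 − 3² = 104, 113 − 4² = 97, 113 − 5² = 88, 113 − 6² = 77, 113 − 7² = 64 = 8² ⇒ 113 = 7² + 8².
  Combine using the Brahmagupta–Fibonacci identity (a² + b²)(c² + d²) = (ac − bd)² + (ad + bc)² = (ac + bd)² + (ad − bc)²:
  101 · 113 = 11413: from (1² + 10²)(7² + 8²), take (1·7 − 10·8, 1·8 + 10·7) = (7 − 80, 8 + 70) = (-73, 78); dropping signs (only squares matter) gives (73, 78); check 73² + 78² = 5329 + 6084 = 11413 ✓.
Step 4: Order so x ≤ y and verify: 73² + 78² = 5329 + 6084 = 11413 = n. ✓

n = 11413 = 73² + 78² (one valid representation with x ≤ y).


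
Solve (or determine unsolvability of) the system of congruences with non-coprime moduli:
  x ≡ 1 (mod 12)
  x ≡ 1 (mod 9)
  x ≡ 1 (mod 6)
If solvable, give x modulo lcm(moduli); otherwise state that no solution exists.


Moduli 12, 9, 6 are not pairwise coprime, so CRT works modulo lcm(m_i) when all pairwise compatibility conditions hold.
Pairwise compatibility: gcd(m_i, m_j) must divide a_i - a_j for every pair.
Merge one congruence at a time:
  Start: x ≡ 1 (mod 12).
  Combine with x ≡ 1 (mod 9): gcd(12, 9) = 3; 1 - 1 = 0, which IS divisible by 3, so compatible.
    Write x = 1 + 12·t and substitute into x ≡ 1 (mod 9): 12·t ≡ 1 − 1 = 0 (mod 9).
    Divide the congruence (and modulus) by g = 3: 4·t ≡ 0 (mod 3).
    Reduce coefficients mod 3: 1·t ≡ 0 (mod 3).
    So t ≡ 0 (mod 3).
    Then x = 1 + 12·0 = 1, valid modulo lcm(12, 9) = 36: x ≡ 1 (mod 36).
  Combine with x ≡ 1 (mod 6): gcd(36, 6) = 6; 1 - 1 = 0, which IS divisible by 6, so compatible.
    Write x = 1 + 36·t and substitute into x ≡ 1 (mod 6): 36·t ≡ 1 − 1 = 0 (mod 6).
    Divide the congruence (and modulus) by g = 6: 6·t ≡ 0 (mod 1).
    Modulo 1 every t works; take t = 0.
    Then x = 1 + 36·0 = 1, valid modulo lcm(36, 6) = 36: x ≡ 1 (mod 36).
Verify: 1 mod 12 = 1, 1 mod 9 = 1, 1 mod 6 = 1.

x ≡ 1 (mod 36).


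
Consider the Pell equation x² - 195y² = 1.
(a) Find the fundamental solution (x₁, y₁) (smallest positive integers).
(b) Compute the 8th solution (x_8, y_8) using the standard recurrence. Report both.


Step 1: Find the fundamental solution (x₁, y₁) of x² - 195y² = 1.
  Expand √195 as a continued fraction. a₀ = ⌊√195⌋ = 13; iterate m_{k+1} = d_k·a_k − m_k, d_{k+1} = (195 − m_{k+1}²)/d_k, a_{k+1} = ⌊(a₀ + m_{k+1})/d_{k+1}⌋ (starting m₀ = 0, d₀ = 1), with convergents p_k = a_k·p_{k-1} + p_{k-2}, q_k = a_k·q_{k-1} + q_{k-2} (p₋₁ = 1, q₋₁ = 0):
  k = 0: a₀ = 13; p₀/q₀ = 13/1; p₀² − 195·q₀² = 169 − 195 = -26.
  k = 1: m = 13, d = 26, a = ⌊(13 + 13)/26⌋ = 1; p/q = (1·13 + 1)/(1·1 + 0) = 14/1; p² − 195·q² = 196 − 195 = 1.
  The first convergent with p² − 195·q² = 1 gives the fundamental solution (x₁, y₁) = (14, 1).
Step 2: Apply the recurrence (x_{n+1}, y_{n+1}) = (x₁x_n + 195y₁y_n, x₁y_n + y₁x_n) repeatedly.
  From (x_1, y_1) = (14, 1): x_2 = 14·14 + 195·1·1 = 391; y_2 = 14·1 + 1·14 = 28.
  From (x_2, y_2) = (391, 28): x_3 = 14·391 + 195·1·28 = 10934; y_3 = 14·28 + 1·391 = 783.
  From (x_3, y_3) = (10934, 783): x_4 = 14·10934 + 195·1·783 = 305761; y_4 = 14·783 + 1·10934 = 21896.
  From (x_4, y_4) = (305761, 21896): x_5 = 14·305761 + 195·1·21896 = 8550374; y_5 = 14·21896 + 1·305761 = 612305.
  From (x_5, y_5) = (8550374, 612305): x_6 = 14·8550374 + 195·1·612305 = 239104711; y_6 = 14·612305 + 1·8550374 = 17122644.
  From (x_6, y_6) = (239104711, 17122644): x_7 = 14·239104711 + 195·1·17122644 = 6686381534; y_7 = 14·17122644 + 1·239104711 = 478821727.
  From (x_7, y_7) = (6686381534, 478821727): x_8 = 14·6686381534 + 195·1·478821727 = 186979578241; y_8 = 14·478821727 + 1·6686381534 = 13389885712.
Step 3: Verify x_8² - 195·y_8² = 34961362679182240654081 - 34961362679182240654080 = 1 (should be 1). ✓

(x_1, y_1) = (14, 1); (x_8, y_8) = (186979578241, 13389885712).


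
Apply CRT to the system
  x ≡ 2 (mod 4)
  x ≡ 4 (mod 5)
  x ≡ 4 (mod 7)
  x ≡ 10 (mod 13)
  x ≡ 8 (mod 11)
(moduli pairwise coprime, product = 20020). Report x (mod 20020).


Product of moduli M = 4 · 5 · 7 · 13 · 11 = 20020.
Merge one congruence at a time:
  Start: x ≡ 2 (mod 4).
  Combine with x ≡ 4 (mod 5); new modulus lcm = 20.
    Write x = 2 + 4·t and substitute into x ≡ 4 (mod 5): 4·t ≡ 4 − 2 = 2 (mod 5).
    The inverse of 4 mod 5 is 4 (since 4·4 = 16 = 3·5 + 1), so t ≡ 4·2 = 8 ≡ 3 (mod 5).
    Then x = 2 + 4·3 = 14, valid modulo lcm(4, 5) = 20: x ≡ 14 (mod 20).
  Combine with x ≡ 4 (mod 7); new modulus lcm = 140.
    Write x = 14 + 20·t and substitute into x ≡ 4 (mod 7): 20·t ≡ 4 − 14 = -10 (mod 7).
    Reduce coefficients mod 7: 6·t ≡ 4 (mod 7).
    The inverse of 6 mod 7 is 6 (since 6·6 = 36 = 5·7 + 1), so t ≡ 6·4 = 24 ≡ 3 (mod 7).
    Then x = 14 + 20·3 = 74, valid modulo lcm(20, 7) = 140: x ≡ 74 (mod 140).
  Combine with x ≡ 10 (mod 13); new modulus lcm = 1820.
    Write x = 74 + 140·t and substitute into x ≡ 10 (mod 13): 140·t ≡ 10 − 74 = -64 (mod 13).
    Reduce coefficients mod 13: 10·t ≡ 1 (mod 13).
    The inverse of 10 mod 13 is 4 (since 10·4 = 40 = 3·13 + 1), so t ≡ 4·1 = 4 ≡ 4 (mod 13).
    Then x = 74 + 140·4 = 634, valid modulo lcm(140, 13) = 1820: x ≡ 634 (mod 1820).
  Combine with x ≡ 8 (mod 11); new modulus lcm = 20020.
    Write x = 634 + 1820·t and substitute into x ≡ 8 (mod 11): 1820·t ≡ 8 − 634 = -626 (mod 11).
    Reduce coefficients mod 11: 5·t ≡ 1 (mod 11).
    The inverse of 5 mod 11 is 9 (since 5·9 = 45 = 4·11 + 1), so t ≡ 9·1 = 9 ≡ 9 (mod 11).
    Then x = 634 + 1820·9 = 17014, valid modulo lcm(1820, 11) = 20020: x ≡ 17014 (mod 20020).
Verify against each original: 17014 mod 4 = 2, 17014 mod 5 = 4, 17014 mod 7 = 4, 17014 mod 13 = 10, 17014 mod 11 = 8.

x ≡ 17014 (mod 20020).


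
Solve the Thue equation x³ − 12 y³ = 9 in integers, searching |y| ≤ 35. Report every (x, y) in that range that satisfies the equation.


The equation is x³ - 12y³ = 9. For fixed y, x³ = 12·y³ + 9, so a solution requires the RHS to be a perfect cube.
Strategy: iterate y from -35 to 35, compute RHS = 12·y³ + 9, and check whether it is a (positive or negative) perfect cube.
Check small values of y:
  y = 0: RHS = 9 is not a perfect cube.
  y = 1: RHS = 21 is not a perfect cube.
  y = -1: RHS = -3 is not a perfect cube.
  y = 2: RHS = 105 is not a perfect cube.
  y = -2: RHS = -87 is not a perfect cube.
  y = 3: RHS = 333 is not a perfect cube.
  y = -3: RHS = -315 is not a perfect cube.
Continuing the search up to |y| = 35 finds no solutions either.
No (x, y) in the scanned range satisfies the equation.

No integer solutions with |y| ≤ 35.


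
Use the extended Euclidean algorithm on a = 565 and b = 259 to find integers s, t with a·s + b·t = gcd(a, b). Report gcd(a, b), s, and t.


Euclidean algorithm on (565, 259) — divide until remainder is 0:
  565 = 2 · 259 + 47
  259 = 5 · 47 + 24
  47 = 1 · 24 + 23
  24 = 1 · 23 + 1
  23 = 23 · 1 + 0
gcd(565, 259) = 1.
Track Bezout coefficients alongside the remainders: start with r₀ = 565 = a·1 + b·0 (s = 1, t = 0) and r₁ = 259 = a·0 + b·1 (s = 0, t = 1); each new remainder r_{k+1} = r_{k-1} − q_k·r_k inherits s_{k+1} = s_{k-1} − q_k·s_k, t_{k+1} = t_{k-1} − q_k·t_k, so r_k = a·s_k + b·t_k at every step:
  q = 2: r = 47, s = 1 − 2·0 = 1, t = 0 − 2·1 = -2  (check: 565·1 + 259·(-2) = 47)
  q = 5: r = 24, s = 0 − 5·1 = -5, t = 1 − 5·(-2) = 11  (check: 565·(-5) + 259·11 = 24)
  q = 1: r = 23, s = 1 − 1·(-5) = 6, t = -2 − 1·11 = -13  (check: 565·6 + 259·(-13) = 23)
  q = 1: r = 1, s = -5 − 1·6 = -11, t = 11 − 1·(-13) = 24  (check: 565·(-11) + 259·24 = 1)
The row with r = 1 (the gcd) gives the Bezout coefficients s = -11, t = 24.
Result: 565 · (-11) + 259 · (24) = 1.

gcd(565, 259) = 1; s = -11, t = 24 (check: 565·(-11) + 259·24 = 1).


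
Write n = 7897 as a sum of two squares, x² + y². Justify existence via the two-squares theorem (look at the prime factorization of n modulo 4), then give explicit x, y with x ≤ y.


Step 1: Factor n = 7897 = 53 · 149.
Step 2: Check the mod-4 condition on each prime factor: 53 ≡ 1 (mod 4), exponent 1; 149 ≡ 1 (mod 4), exponent 1.
All primes ≡ 3 (mod 4) appear to even exponent (or don't appear), so by the two-squares theorem n IS expressible as a sum of two squares.
Step 3: Build a representation. Here n = 53 · 149 is a product of primes ≡ 1 (mod 4). Each prime p ≡ 1 (mod 4) is itself a sum of two squares; find a² by testing p − a² for a perfect square:
  53: 53 − 1² = 52, 53 − 2² = 49 = 7² ⇒ 53 = 2² + 7².
  149: 149 − 1² = 148, 149 − 2² = 145, 149 − 3² = 140, 149 − 4² = 133, 149 − 5² = 124, 149 − 6² = 113, 149 − 7² = 100 = 10² ⇒ 149 = 7² + 10².
  Combine using the Brahmagupta–Fibonacci identity (a² + b²)(c² + d²) = (ac − bd)² + (ad + bc)² = (ac + bd)² + (ad − bc)²:
  53 · 149 = 7897: from (2² + 7²)(7² + 10²), take (2·7 − 7·10, 2·10 + 7·7) = (14 − 70, 20 + 49) = (-56, 69); dropping signs (only squares matter) gives (56, 69); check 56² + 69² = 3136 + 4761 = 7897 ✓.
Step 4: Order so x ≤ y and verify: 56² + 69² = 3136 + 4761 = 7897 = n. ✓

n = 7897 = 56² + 69² (one valid representation with x ≤ y).


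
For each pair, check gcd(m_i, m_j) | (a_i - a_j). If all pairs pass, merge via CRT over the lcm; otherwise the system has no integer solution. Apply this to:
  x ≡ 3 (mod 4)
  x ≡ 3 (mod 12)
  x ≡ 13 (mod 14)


Moduli 4, 12, 14 are not pairwise coprime, so CRT works modulo lcm(m_i) when all pairwise compatibility conditions hold.
Pairwise compatibility: gcd(m_i, m_j) must divide a_i - a_j for every pair.
Merge one congruence at a time:
  Start: x ≡ 3 (mod 4).
  Combine with x ≡ 3 (mod 12): gcd(4, 12) = 4; 3 - 3 = 0, which IS divisible by 4, so compatible.
    Write x = 3 + 4·t and substitute into x ≡ 3 (mod 12): 4·t ≡ 3 − 3 = 0 (mod 12).
    Divide the congruence (and modulus) by g = 4: 1·t ≡ 0 (mod 3).
    So t ≡ 0 (mod 3).
    Then x = 3 + 4·0 = 3, valid modulo lcm(4, 12) = 12: x ≡ 3 (mod 12).
  Combine with x ≡ 13 (mod 14): gcd(12, 14) = 2; 13 - 3 = 10, which IS divisible by 2, so compatible.
    Write x = 3 + 12·t and substitute into x ≡ 13 (mod 14): 12·t ≡ 13 − 3 = 10 (mod 14).
    Divide the congruence (and modulus) by g = 2: 6·t ≡ 5 (mod 7).
    The inverse of 6 mod 7 is 6 (since 6·6 = 36 = 5·7 + 1), so t ≡ 6·5 = 30 ≡ 2 (mod 7).
    Then x = 3 + 12·2 = 27, valid modulo lcm(12, 14) = 84: x ≡ 27 (mod 84).
Verify: 27 mod 4 = 3, 27 mod 12 = 3, 27 mod 14 = 13.

x ≡ 27 (mod 84).


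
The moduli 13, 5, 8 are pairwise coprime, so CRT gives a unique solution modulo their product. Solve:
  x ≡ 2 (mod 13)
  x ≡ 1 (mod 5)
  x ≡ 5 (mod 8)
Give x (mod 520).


Moduli 13, 5, 8 are pairwise coprime; by CRT there is a unique solution modulo M = 13 · 5 · 8 = 520.
Solve pairwise, accumulating the modulus:
  Start with x ≡ 2 (mod 13).
  Combine with x ≡ 1 (mod 5): since gcd(13, 5) = 1, we get a unique residue mod 65.
    Write x = 2 + 13·t and substitute into x ≡ 1 (mod 5): 13·t ≡ 1 − 2 = -1 (mod 5).
    Reduce coefficients mod 5: 3·t ≡ 4 (mod 5).
    The inverse of 3 mod 5 is 2 (since 3·2 = 6 = 1·5 + 1), so t ≡ 2·4 = 8 ≡ 3 (mod 5).
    Then x = 2 + 13·3 = 41, valid modulo lcm(13, 5) = 65: x ≡ 41 (mod 65).
  Combine with x ≡ 5 (mod 8): since gcd(65, 8) = 1, we get a unique residue mod 520.
    Write x = 41 + 65·t and substitute into x ≡ 5 (mod 8): 65·t ≡ 5 − 41 = -36 (mod 8).
    Reduce coefficients mod 8: 1·t ≡ 4 (mod 8).
    So t ≡ 4 (mod 8).
    Then x = 41 + 65·4 = 301, valid modulo lcm(65, 8) = 520: x ≡ 301 (mod 520).
Verify: 301 mod 13 = 2 ✓, 301 mod 5 = 1 ✓, 301 mod 8 = 5 ✓.

x ≡ 301 (mod 520).


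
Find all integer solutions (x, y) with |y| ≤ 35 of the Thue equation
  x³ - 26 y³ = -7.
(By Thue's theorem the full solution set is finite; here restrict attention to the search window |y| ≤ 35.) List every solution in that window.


The equation is x³ - 26y³ = -7. For fixed y, x³ = 26·y³ − 7, so a solution requires the RHS to be a perfect cube.
Strategy: iterate y from -35 to 35, compute RHS = 26·y³ − 7, and check whether it is a (positive or negative) perfect cube.
Check small values of y:
  y = 0: RHS = -7 is not a perfect cube.
  y = 1: RHS = 19 is not a perfect cube.
  y = -1: RHS = -33 is not a perfect cube.
  y = 2: RHS = 201 is not a perfect cube.
  y = -2: RHS = -215 is not a perfect cube.
  y = 3: RHS = 695 is not a perfect cube.
  y = -3: RHS = -709 is not a perfect cube.
Continuing the search up to |y| = 35 finds no solutions either.
No (x, y) in the scanned range satisfies the equation.

No integer solutions with |y| ≤ 35.


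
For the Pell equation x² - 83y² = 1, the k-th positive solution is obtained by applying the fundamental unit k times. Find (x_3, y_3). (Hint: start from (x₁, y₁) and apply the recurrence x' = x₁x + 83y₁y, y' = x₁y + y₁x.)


Step 1: Find the fundamental solution (x₁, y₁) of x² - 83y² = 1.
  Expand √83 as a continued fraction. a₀ = ⌊√83⌋ = 9; iterate m_{k+1} = d_k·a_k − m_k, d_{k+1} = (83 − m_{k+1}²)/d_k, a_{k+1} = ⌊(a₀ + m_{k+1})/d_{k+1}⌋ (starting m₀ = 0, d₀ = 1), with convergents p_k = a_k·p_{k-1} + p_{k-2}, q_k = a_k·q_{k-1} + q_{k-2} (p₋₁ = 1, q₋₁ = 0):
  k = 0: a₀ = 9; p₀/q₀ = 9/1; p₀² − 83·q₀² = 81 − 83 = -2.
  k = 1: m = 9, d = 2, a = ⌊(9 + 9)/2⌋ = 9; p/q = (9·9 + 1)/(9·1 + 0) = 82/9; p² − 83·q² = 6724 − 6723 = 1.
  The first convergent with p² − 83·q² = 1 gives the fundamental solution (x₁, y₁) = (82, 9).
Step 2: Apply the recurrence (x_{n+1}, y_{n+1}) = (x₁x_n + 83y₁y_n, x₁y_n + y₁x_n) repeatedly.
  From (x_1, y_1) = (82, 9): x_2 = 82·82 + 83·9·9 = 13447; y_2 = 82·9 + 9·82 = 1476.
  From (x_2, y_2) = (13447, 1476): x_3 = 82·13447 + 83·9·1476 = 2205226; y_3 = 82·1476 + 9·13447 = 242055.
Step 3: Verify x_3² - 83·y_3² = 4863021711076 - 4863021711075 = 1 (should be 1). ✓

(x_1, y_1) = (82, 9); (x_3, y_3) = (2205226, 242055).


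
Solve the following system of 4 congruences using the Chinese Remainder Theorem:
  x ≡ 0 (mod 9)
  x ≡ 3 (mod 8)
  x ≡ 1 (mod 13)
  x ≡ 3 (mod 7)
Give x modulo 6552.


Product of moduli M = 9 · 8 · 13 · 7 = 6552.
Merge one congruence at a time:
  Start: x ≡ 0 (mod 9).
  Combine with x ≡ 3 (mod 8); new modulus lcm = 72.
    Write x = 0 + 9·t and substitute into x ≡ 3 (mod 8): 9·t ≡ 3 − 0 = 3 (mod 8).
    Reduce coefficients mod 8: 1·t ≡ 3 (mod 8).
    So t ≡ 3 (mod 8).
    Then x = 0 + 9·3 = 27, valid modulo lcm(9, 8) = 72: x ≡ 27 (mod 72).
  Combine with x ≡ 1 (mod 13); new modulus lcm = 936.
    Write x = 27 + 72·t and substitute into x ≡ 1 (mod 13): 72·t ≡ 1 − 27 = -26 (mod 13).
    Reduce coefficients mod 13: 7·t ≡ 0 (mod 13).
    The inverse of 7 mod 13 is 2 (since 7·2 = 14 = 1·13 + 1), so t ≡ 2·0 = 0 ≡ 0 (mod 13).
    Then x = 27 + 72·0 = 27, valid modulo lcm(72, 13) = 936: x ≡ 27 (mod 936).
  Combine with x ≡ 3 (mod 7); new modulus lcm = 6552.
    Write x = 27 + 936·t and substitute into x ≡ 3 (mod 7): 936·t ≡ 3 − 27 = -24 (mod 7).
    Reduce coefficients mod 7: 5·t ≡ 4 (mod 7).
    The inverse of 5 mod 7 is 3 (since 5·3 = 15 = 2·7 + 1), so t ≡ 3·4 = 12 ≡ 5 (mod 7).
    Then x = 27 + 936·5 = 4707, valid modulo lcm(936, 7) = 6552: x ≡ 4707 (mod 6552).
Verify against each original: 4707 mod 9 = 0, 4707 mod 8 = 3, 4707 mod 13 = 1, 4707 mod 7 = 3.

x ≡ 4707 (mod 6552).


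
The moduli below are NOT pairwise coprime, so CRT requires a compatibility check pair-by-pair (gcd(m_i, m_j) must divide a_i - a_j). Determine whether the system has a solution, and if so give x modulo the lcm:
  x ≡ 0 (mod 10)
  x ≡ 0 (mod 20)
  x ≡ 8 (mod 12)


Moduli 10, 20, 12 are not pairwise coprime, so CRT works modulo lcm(m_i) when all pairwise compatibility conditions hold.
Pairwise compatibility: gcd(m_i, m_j) must divide a_i - a_j for every pair.
Merge one congruence at a time:
  Start: x ≡ 0 (mod 10).
  Combine with x ≡ 0 (mod 20): gcd(10, 20) = 10; 0 - 0 = 0, which IS divisible by 10, so compatible.
    Write x = 0 + 10·t and substitute into x ≡ 0 (mod 20): 10·t ≡ 0 − 0 = 0 (mod 20).
    Divide the congruence (and modulus) by g = 10: 1·t ≡ 0 (mod 2).
    So t ≡ 0 (mod 2).
    Then x = 0 + 10·0 = 0, valid modulo lcm(10, 20) = 20: x ≡ 0 (mod 20).
  Combine with x ≡ 8 (mod 12): gcd(20, 12) = 4; 8 - 0 = 8, which IS divisible by 4, so compatible.
    Write x = 0 + 20·t and substitute into x ≡ 8 (mod 12): 20·t ≡ 8 − 0 = 8 (mod 12).
    Divide the congruence (and modulus) by g = 4: 5·t ≡ 2 (mod 3).
    Reduce coefficients mod 3: 2·t ≡ 2 (mod 3).
    The inverse of 2 mod 3 is 2 (since 2·2 = 4 = 1·3 + 1), so t ≡ 2·2 = 4 ≡ 1 (mod 3).
    Then x = 0 + 20·1 = 20, valid modulo lcm(20, 12) = 60: x ≡ 20 (mod 60).
Verify: 20 mod 10 = 0, 20 mod 20 = 0, 20 mod 12 = 8.

x ≡ 20 (mod 60).


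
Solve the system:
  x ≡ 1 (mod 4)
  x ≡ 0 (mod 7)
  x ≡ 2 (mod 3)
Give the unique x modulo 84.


Moduli 4, 7, 3 are pairwise coprime; by CRT there is a unique solution modulo M = 4 · 7 · 3 = 84.
Solve pairwise, accumulating the modulus:
  Start with x ≡ 1 (mod 4).
  Combine with x ≡ 0 (mod 7): since gcd(4, 7) = 1, we get a unique residue mod 28.
    Write x = 1 + 4·t and substitute into x ≡ 0 (mod 7): 4·t ≡ 0 − 1 = -1 (mod 7).
    Reduce coefficients mod 7: 4·t ≡ 6 (mod 7).
    The inverse of 4 mod 7 is 2 (since 4·2 = 8 = 1·7 + 1), so t ≡ 2·6 = 12 ≡ 5 (mod 7).
    Then x = 1 + 4·5 = 21, valid modulo lcm(4, 7) = 28: x ≡ 21 (mod 28).
  Combine with x ≡ 2 (mod 3): since gcd(28, 3) = 1, we get a unique residue mod 84.
    Write x = 21 + 28·t and substitute into x ≡ 2 (mod 3): 28·t ≡ 2 − 21 = -19 (mod 3).
    Reduce coefficients mod 3: 1·t ≡ 2 (mod 3).
    So t ≡ 2 (mod 3).
    Then x = 21 + 28·2 = 77, valid modulo lcm(28, 3) = 84: x ≡ 77 (mod 84).
Verify: 77 mod 4 = 1 ✓, 77 mod 7 = 0 ✓, 77 mod 3 = 2 ✓.

x ≡ 77 (mod 84).


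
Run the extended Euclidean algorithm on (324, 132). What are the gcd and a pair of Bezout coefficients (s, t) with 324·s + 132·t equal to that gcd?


Euclidean algorithm on (324, 132) — divide until remainder is 0:
  324 = 2 · 132 + 60
  132 = 2 · 60 + 12
  60 = 5 · 12 + 0
gcd(324, 132) = 12.
Track Bezout coefficients alongside the remainders: start with r₀ = 324 = a·1 + b·0 (s = 1, t = 0) and r₁ = 132 = a·0 + b·1 (s = 0, t = 1); each new remainder r_{k+1} = r_{k-1} − q_k·r_k inherits s_{k+1} = s_{k-1} − q_k·s_k, t_{k+1} = t_{k-1} − q_k·t_k, so r_k = a·s_k + b·t_k at every step:
  q = 2: r = 60, s = 1 − 2·0 = 1, t = 0 − 2·1 = -2  (check: 324·1 + 132·(-2) = 60)
  q = 2: r = 12, s = 0 − 2·1 = -2, t = 1 − 2·(-2) = 5  (check: 324·(-2) + 132·5 = 12)
The row with r = 12 (the gcd) gives the Bezout coefficients s = -2, t = 5.
Result: 324 · (-2) + 132 · (5) = 12.

gcd(324, 132) = 12; s = -2, t = 5 (check: 324·(-2) + 132·5 = 12).


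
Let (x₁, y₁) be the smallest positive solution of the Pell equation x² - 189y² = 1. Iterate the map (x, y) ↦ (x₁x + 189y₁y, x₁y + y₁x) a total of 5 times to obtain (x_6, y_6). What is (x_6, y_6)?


Step 1: Find the fundamental solution (x₁, y₁) of x² - 189y² = 1.
  Expand √189 as a continued fraction. a₀ = ⌊√189⌋ = 13; iterate m_{k+1} = d_k·a_k − m_k, d_{k+1} = (189 − m_{k+1}²)/d_k, a_{k+1} = ⌊(a₀ + m_{k+1})/d_{k+1}⌋ (starting m₀ = 0, d₀ = 1), with convergents p_k = a_k·p_{k-1} + p_{k-2}, q_k = a_k·q_{k-1} + q_{k-2} (p₋₁ = 1, q₋₁ = 0):
  k = 0: a₀ = 13; p₀/q₀ = 13/1; p₀² − 189·q₀² = 169 − 189 = -20.
  k = 1: m = 13, d = 20, a = ⌊(13 + 13)/20⌋ = 1; p/q = (1·13 + 1)/(1·1 + 0) = 14/1; p² − 189·q² = 196 − 189 = 7.
  k = 2: m = 7, d = 7, a = ⌊(13 + 7)/7⌋ = 2; p/q = (2·14 + 13)/(2·1 + 1) = 41/3; p² − 189·q² = 1681 − 1701 = -20.
  k = 3: m = 7, d = 20, a = ⌊(13 + 7)/20⌋ = 1; p/q = (1·41 + 14)/(1·3 + 1) = 55/4; p² − 189·q² = 3025 − 3024 = 1.
  The first convergent with p² − 189·q² = 1 gives the fundamental solution (x₁, y₁) = (55, 4).
Step 2: Apply the recurrence (x_{n+1}, y_{n+1}) = (x₁x_n + 189y₁y_n, x₁y_n + y₁x_n) repeatedly.
  From (x_1, y_1) = (55, 4): x_2 = 55·55 + 189·4·4 = 6049; y_2 = 55·4 + 4·55 = 440.
  From (x_2, y_2) = (6049, 440): x_3 = 55·6049 + 189·4·440 = 665335; y_3 = 55·440 + 4·6049 = 48396.
  From (x_3, y_3) = (665335, 48396): x_4 = 55·665335 + 189·4·48396 = 73180801; y_4 = 55·48396 + 4·665335 = 5323120.
  From (x_4, y_4) = (73180801, 5323120): x_5 = 55·73180801 + 189·4·5323120 = 8049222775; y_5 = 55·5323120 + 4·73180801 = 585494804.
  From (x_5, y_5) = (8049222775, 585494804): x_6 = 55·8049222775 + 189·4·585494804 = 885341324449; y_6 = 55·585494804 + 4·8049222775 = 64399105320.
Step 3: Verify x_6² - 189·y_6² = 783829260777109485153601 - 783829260777109485153600 = 1 (should be 1). ✓

(x_1, y_1) = (55, 4); (x_6, y_6) = (885341324449, 64399105320).


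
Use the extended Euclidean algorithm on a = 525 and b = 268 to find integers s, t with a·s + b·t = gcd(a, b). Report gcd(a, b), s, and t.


Euclidean algorithm on (525, 268) — divide until remainder is 0:
  525 = 1 · 268 + 257
  268 = 1 · 257 + 11
  257 = 23 · 11 + 4
  11 = 2 · 4 + 3
  4 = 1 · 3 + 1
  3 = 3 · 1 + 0
gcd(525, 268) = 1.
Track Bezout coefficients alongside the remainders: start with r₀ = 525 = a·1 + b·0 (s = 1, t = 0) and r₁ = 268 = a·0 + b·1 (s = 0, t = 1); each new remainder r_{k+1} = r_{k-1} − q_k·r_k inherits s_{k+1} = s_{k-1} − q_k·s_k, t_{k+1} = t_{k-1} − q_k·t_k, so r_k = a·s_k + b·t_k at every step:
  q = 1: r = 257, s = 1 − 1·0 = 1, t = 0 − 1·1 = -1  (check: 525·1 + 268·(-1) = 257)
  q = 1: r = 11, s = 0 − 1·1 = -1, t = 1 − 1·(-1) = 2  (check: 525·(-1) + 268·2 = 11)
  q = 23: r = 4, s = 1 − 23·(-1) = 24, t = -1 − 23·2 = -47  (check: 525·24 + 268·(-47) = 4)
  q = 2: r = 3, s = -1 − 2·24 = -49, t = 2 − 2·(-47) = 96  (check: 525·(-49) + 268·96 = 3)
  q = 1: r = 1, s = 24 − 1·(-49) = 73, t = -47 − 1·96 = -143  (check: 525·73 + 268·(-143) = 1)
The row with r = 1 (the gcd) gives the Bezout coefficients s = 73, t = -143.
Result: 525 · (73) + 268 · (-143) = 1.

gcd(525, 268) = 1; s = 73, t = -143 (check: 525·73 + 268·(-143) = 1).


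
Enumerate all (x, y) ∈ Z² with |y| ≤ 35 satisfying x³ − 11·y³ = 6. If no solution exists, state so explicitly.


The equation is x³ - 11y³ = 6. For fixed y, x³ = 11·y³ + 6, so a solution requires the RHS to be a perfect cube.
Strategy: iterate y from -35 to 35, compute RHS = 11·y³ + 6, and check whether it is a (positive or negative) perfect cube.
Check small values of y:
  y = 0: RHS = 6 is not a perfect cube.
  y = 1: RHS = 17 is not a perfect cube.
  y = -1: RHS = -5 is not a perfect cube.
  y = 2: RHS = 94 is not a perfect cube.
  y = -2: RHS = -82 is not a perfect cube.
  y = 3: RHS = 303 is not a perfect cube.
  y = -3: RHS = -291 is not a perfect cube.
Continuing the search up to |y| = 35 finds no solutions either.
No (x, y) in the scanned range satisfies the equation.

No integer solutions with |y| ≤ 35.


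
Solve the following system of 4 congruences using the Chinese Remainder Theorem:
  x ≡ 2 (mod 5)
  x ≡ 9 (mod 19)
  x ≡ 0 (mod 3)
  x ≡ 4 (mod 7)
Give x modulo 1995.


Product of moduli M = 5 · 19 · 3 · 7 = 1995.
Merge one congruence at a time:
  Start: x ≡ 2 (mod 5).
  Combine with x ≡ 9 (mod 19); new modulus lcm = 95.
    Write x = 2 + 5·t and substitute into x ≡ 9 (mod 19): 5·t ≡ 9 − 2 = 7 (mod 19).
    The inverse of 5 mod 19 is 4 (since 5·4 = 20 = 1·19 + 1), so t ≡ 4·7 = 28 ≡ 9 (mod 19).
    Then x = 2 + 5·9 = 47, valid modulo lcm(5, 19) = 95: x ≡ 47 (mod 95).
  Combine with x ≡ 0 (mod 3); new modulus lcm = 285.
    Write x = 47 + 95·t and substitute into x ≡ 0 (mod 3): 95·t ≡ 0 − 47 = -47 (mod 3).
    Reduce coefficients mod 3: 2·t ≡ 1 (mod 3).
    The inverse of 2 mod 3 is 2 (since 2·2 = 4 = 1·3 + 1), so t ≡ 2·1 = 2 ≡ 2 (mod 3).
    Then x = 47 + 95·2 = 237, valid modulo lcm(95, 3) = 285: x ≡ 237 (mod 285).
  Combine with x ≡ 4 (mod 7); new modulus lcm = 1995.
    Write x = 237 + 285·t and substitute into x ≡ 4 (mod 7): 285·t ≡ 4 − 237 = -233 (mod 7).
    Reduce coefficients mod 7: 5·t ≡ 5 (mod 7).
    The inverse of 5 mod 7 is 3 (since 5·3 = 15 = 2·7 + 1), so t ≡ 3·5 = 15 ≡ 1 (mod 7).
    Then x = 237 + 285·1 = 522, valid modulo lcm(285, 7) = 1995: x ≡ 522 (mod 1995).
Verify against each original: 522 mod 5 = 2, 522 mod 19 = 9, 522 mod 3 = 0, 522 mod 7 = 4.

x ≡ 522 (mod 1995).


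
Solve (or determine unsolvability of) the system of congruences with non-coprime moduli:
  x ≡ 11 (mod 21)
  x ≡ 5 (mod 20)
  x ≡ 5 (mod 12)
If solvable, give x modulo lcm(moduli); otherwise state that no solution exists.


Moduli 21, 20, 12 are not pairwise coprime, so CRT works modulo lcm(m_i) when all pairwise compatibility conditions hold.
Pairwise compatibility: gcd(m_i, m_j) must divide a_i - a_j for every pair.
Merge one congruence at a time:
  Start: x ≡ 11 (mod 21).
  Combine with x ≡ 5 (mod 20): gcd(21, 20) = 1; 5 - 11 = -6, which IS divisible by 1, so compatible.
    Write x = 11 + 21·t and substitute into x ≡ 5 (mod 20): 21·t ≡ 5 − 11 = -6 (mod 20).
    Reduce coefficients mod 20: 1·t ≡ 14 (mod 20).
    So t ≡ 14 (mod 20).
    Then x = 11 + 21·14 = 305, valid modulo lcm(21, 20) = 420: x ≡ 305 (mod 420).
  Combine with x ≡ 5 (mod 12): gcd(420, 12) = 12; 5 - 305 = -300, which IS divisible by 12, so compatible.
    Write x = 305 + 420·t and substitute into x ≡ 5 (mod 12): 420·t ≡ 5 − 305 = -300 (mod 12).
    Divide the congruence (and modulus) by g = 12: 35·t ≡ -25 (mod 1).
    Modulo 1 every t works; take t = 0.
    Then x = 305 + 420·0 = 305, valid modulo lcm(420, 12) = 420: x ≡ 305 (mod 420).
Verify: 305 mod 21 = 11, 305 mod 20 = 5, 305 mod 12 = 5.

x ≡ 305 (mod 420).


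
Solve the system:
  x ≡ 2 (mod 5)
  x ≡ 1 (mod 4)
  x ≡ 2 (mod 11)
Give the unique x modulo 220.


Moduli 5, 4, 11 are pairwise coprime; by CRT there is a unique solution modulo M = 5 · 4 · 11 = 220.
Solve pairwise, accumulating the modulus:
  Start with x ≡ 2 (mod 5).
  Combine with x ≡ 1 (mod 4): since gcd(5, 4) = 1, we get a unique residue mod 20.
    Write x = 2 + 5·t and substitute into x ≡ 1 (mod 4): 5·t ≡ 1 − 2 = -1 (mod 4).
    Reduce coefficients mod 4: 1·t ≡ 3 (mod 4).
    So t ≡ 3 (mod 4).
    Then x = 2 + 5·3 = 17, valid modulo lcm(5, 4) = 20: x ≡ 17 (mod 20).
  Combine with x ≡ 2 (mod 11): since gcd(20, 11) = 1, we get a unique residue mod 220.
    Write x = 17 + 20·t and substitute into x ≡ 2 (mod 11): 20·t ≡ 2 − 17 = -15 (mod 11).
    Reduce coefficients mod 11: 9·t ≡ 7 (mod 11).
    The inverse of 9 mod 11 is 5 (since 9·5 = 45 = 4·11 + 1), so t ≡ 5·7 = 35 ≡ 2 (mod 11).
    Then x = 17 + 20·2 = 57, valid modulo lcm(20, 11) = 220: x ≡ 57 (mod 220).
Verify: 57 mod 5 = 2 ✓, 57 mod 4 = 1 ✓, 57 mod 11 = 2 ✓.

x ≡ 57 (mod 220).


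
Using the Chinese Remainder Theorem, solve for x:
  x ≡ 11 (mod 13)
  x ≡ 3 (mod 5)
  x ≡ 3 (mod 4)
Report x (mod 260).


Moduli 13, 5, 4 are pairwise coprime; by CRT there is a unique solution modulo M = 13 · 5 · 4 = 260.
Solve pairwise, accumulating the modulus:
  Start with x ≡ 11 (mod 13).
  Combine with x ≡ 3 (mod 5): since gcd(13, 5) = 1, we get a unique residue mod 65.
    Write x = 11 + 13·t and substitute into x ≡ 3 (mod 5): 13·t ≡ 3 − 11 = -8 (mod 5).
    Reduce coefficients mod 5: 3·t ≡ 2 (mod 5).
    The inverse of 3 mod 5 is 2 (since 3·2 = 6 = 1·5 + 1), so t ≡ 2·2 = 4 ≡ 4 (mod 5).
    Then x = 11 + 13·4 = 63, valid modulo lcm(13, 5) = 65: x ≡ 63 (mod 65).
  Combine with x ≡ 3 (mod 4): since gcd(65, 4) = 1, we get a unique residue mod 260.
    Write x = 63 + 65·t and substitute into x ≡ 3 (mod 4): 65·t ≡ 3 − 63 = -60 (mod 4).
    Reduce coefficients mod 4: 1·t ≡ 0 (mod 4).
    So t ≡ 0 (mod 4).
    Then x = 63 + 65·0 = 63, valid modulo lcm(65, 4) = 260: x ≡ 63 (mod 260).
Verify: 63 mod 13 = 11 ✓, 63 mod 5 = 3 ✓, 63 mod 4 = 3 ✓.

x ≡ 63 (mod 260).


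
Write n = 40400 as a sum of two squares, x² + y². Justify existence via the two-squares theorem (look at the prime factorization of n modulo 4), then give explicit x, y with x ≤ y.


Step 1: Factor n = 40400 = 2^4 · 5^2 · 101.
Step 2: Check the mod-4 condition on each prime factor: 2 = 2 (special); 5 ≡ 1 (mod 4), exponent 2; 101 ≡ 1 (mod 4), exponent 1.
All primes ≡ 3 (mod 4) appear to even exponent (or don't appear), so by the two-squares theorem n IS expressible as a sum of two squares.
Step 3: Build a representation. Group n = k² · m with k = 4 and m = 5 · 5 · 101 = 2525 (a product of primes ≡ 1 (mod 4)); a representation of m scales to one of n via (k·x)² + (k·y)² = k²(x² + y²). Each prime p ≡ 1 (mod 4) is itself a sum of two squares; find a² by testing p − a² for a perfect square:
  5: 5 − 1² = 4 = 2² ⇒ 5 = 1² + 2².
  101: 101 − 1² = 100 = 10² ⇒ 101 = 1² + 10².
  Combine using the Brahmagupta–Fibonacci identity (a² + b²)(c² + d²) = (ac − bd)² + (ad + bc)² = (ac + bd)² + (ad − bc)²:
  5 · 5 = 25: from (1² + 2²)(1² + 2²), take (1·1 − 2·2, 1·2 + 2·1) = (1 − 4, 2 + 2) = (-3, 4); dropping signs (only squares matter) gives (3, 4); check 3² + 4² = 9 + 16 = 25 ✓.
  25 · 101 = 2525: from (3² + 4²)(1² + 10²), take (3·1 − 4·10, 3·10 + 4·1) = (3 − 40, 30 + 4) = (-37, 34); dropping signs (only squares matter) gives (37, 34); check 37² + 34² = 1369 + 1156 = 2525 ✓.
  Scale by k = 4: (4·37, 4·34) = (148, 136).
Step 4: Order so x ≤ y and verify: 136² + 148² = 18496 + 21904 = 40400 = n. ✓

n = 40400 = 136² + 148² (one valid representation with x ≤ y).


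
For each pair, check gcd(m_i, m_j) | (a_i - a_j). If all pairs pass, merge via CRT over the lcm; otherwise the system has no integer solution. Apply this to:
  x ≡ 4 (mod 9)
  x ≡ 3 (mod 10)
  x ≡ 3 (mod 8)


Moduli 9, 10, 8 are not pairwise coprime, so CRT works modulo lcm(m_i) when all pairwise compatibility conditions hold.
Pairwise compatibility: gcd(m_i, m_j) must divide a_i - a_j for every pair.
Merge one congruence at a time:
  Start: x ≡ 4 (mod 9).
  Combine with x ≡ 3 (mod 10): gcd(9, 10) = 1; 3 - 4 = -1, which IS divisible by 1, so compatible.
    Write x = 4 + 9·t and substitute into x ≡ 3 (mod 10): 9·t ≡ 3 − 4 = -1 (mod 10).
    Reduce coefficients mod 10: 9·t ≡ 9 (mod 10).
    The inverse of 9 mod 10 is 9 (since 9·9 = 81 = 8·10 + 1), so t ≡ 9·9 = 81 ≡ 1 (mod 10).
    Then x = 4 + 9·1 = 13, valid modulo lcm(9, 10) = 90: x ≡ 13 (mod 90).
  Combine with x ≡ 3 (mod 8): gcd(90, 8) = 2; 3 - 13 = -10, which IS divisible by 2, so compatible.
    Write x = 13 + 90·t and substitute into x ≡ 3 (mod 8): 90·t ≡ 3 − 13 = -10 (mod 8).
    Divide the congruence (and modulus) by g = 2: 45·t ≡ -5 (mod 4).
    Reduce coefficients mod 4: 1·t ≡ 3 (mod 4).
    So t ≡ 3 (mod 4).
    Then x = 13 + 90·3 = 283, valid modulo lcm(90, 8) = 360: x ≡ 283 (mod 360).
Verify: 283 mod 9 = 4, 283 mod 10 = 3, 283 mod 8 = 3.

x ≡ 283 (mod 360).


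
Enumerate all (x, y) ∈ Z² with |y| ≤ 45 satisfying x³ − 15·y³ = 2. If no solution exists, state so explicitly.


The equation is x³ - 15y³ = 2. For fixed y, x³ = 15·y³ + 2, so a solution requires the RHS to be a perfect cube.
Strategy: iterate y from -45 to 45, compute RHS = 15·y³ + 2, and check whether it is a (positive or negative) perfect cube.
Check small values of y:
  y = 0: RHS = 2 is not a perfect cube.
  y = 1: RHS = 17 is not a perfect cube.
  y = -1: RHS = -13 is not a perfect cube.
  y = 2: RHS = 122 is not a perfect cube.
  y = -2: RHS = -118 is not a perfect cube.
  y = 3: RHS = 407 is not a perfect cube.
  y = -3: RHS = -403 is not a perfect cube.
Continuing the search up to |y| = 45 finds no solutions either.
No (x, y) in the scanned range satisfies the equation.

No integer solutions with |y| ≤ 45.


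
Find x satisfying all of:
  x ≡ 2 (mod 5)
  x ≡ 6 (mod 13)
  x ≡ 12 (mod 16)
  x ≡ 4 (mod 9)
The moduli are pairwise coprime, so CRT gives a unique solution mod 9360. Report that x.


Product of moduli M = 5 · 13 · 16 · 9 = 9360.
Merge one congruence at a time:
  Start: x ≡ 2 (mod 5).
  Combine with x ≡ 6 (mod 13); new modulus lcm = 65.
    Write x = 2 + 5·t and substitute into x ≡ 6 (mod 13): 5·t ≡ 6 − 2 = 4 (mod 13).
    The inverse of 5 mod 13 is 8 (since 5·8 = 40 = 3·13 + 1), so t ≡ 8·4 = 32 ≡ 6 (mod 13).
    Then x = 2 + 5·6 = 32, valid modulo lcm(5, 13) = 65: x ≡ 32 (mod 65).
  Combine with x ≡ 12 (mod 16); new modulus lcm = 1040.
    Write x = 32 + 65·t and substitute into x ≡ 12 (mod 16): 65·t ≡ 12 − 32 = -20 (mod 16).
    Reduce coefficients mod 16: 1·t ≡ 12 (mod 16).
    So t ≡ 12 (mod 16).
    Then x = 32 + 65·12 = 812, valid modulo lcm(65, 16) = 1040: x ≡ 812 (mod 1040).
  Combine with x ≡ 4 (mod 9); new modulus lcm = 9360.
    Write x = 812 + 1040·t and substitute into x ≡ 4 (mod 9): 1040·t ≡ 4 − 812 = -808 (mod 9).
    Reduce coefficients mod 9: 5·t ≡ 2 (mod 9).
    The inverse of 5 mod 9 is 2 (since 5·2 = 10 = 1·9 + 1), so t ≡ 2·2 = 4 ≡ 4 (mod 9).
    Then x = 812 + 1040·4 = 4972, valid modulo lcm(1040, 9) = 9360: x ≡ 4972 (mod 9360).
Verify against each original: 4972 mod 5 = 2, 4972 mod 13 = 6, 4972 mod 16 = 12, 4972 mod 9 = 4.

x ≡ 4972 (mod 9360).
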